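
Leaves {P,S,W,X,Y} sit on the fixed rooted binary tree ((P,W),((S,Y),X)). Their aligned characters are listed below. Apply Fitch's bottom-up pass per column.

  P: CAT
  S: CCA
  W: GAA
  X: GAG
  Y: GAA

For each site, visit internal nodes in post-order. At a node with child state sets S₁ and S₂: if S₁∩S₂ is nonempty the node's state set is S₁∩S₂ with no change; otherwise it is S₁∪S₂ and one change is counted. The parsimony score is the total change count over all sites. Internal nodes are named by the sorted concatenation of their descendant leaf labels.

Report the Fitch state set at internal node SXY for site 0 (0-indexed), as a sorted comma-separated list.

G

[col 0] PW: children P:{C}, W:{G} ∪→ {C,G}; cost 1
[col 0] SY: children S:{C}, Y:{G} ∪→ {C,G}; cost 1
[col 0] SXY: children SY:{C,G}, X:{G} ∩→ {G}; cost 0
[col 0] PSWXY: children PW:{C,G}, SXY:{G} ∩→ {G}; cost 0
[col 1] PW: children P:{A}, W:{A} ∩→ {A}; cost 0
[col 1] SY: children S:{C}, Y:{A} ∪→ {A,C}; cost 1
[col 1] SXY: children SY:{A,C}, X:{A} ∩→ {A}; cost 0
[col 1] PSWXY: children PW:{A}, SXY:{A} ∩→ {A}; cost 0
[col 2] PW: children P:{T}, W:{A} ∪→ {A,T}; cost 1
[col 2] SY: children S:{A}, Y:{A} ∩→ {A}; cost 0
[col 2] SXY: children SY:{A}, X:{G} ∪→ {A,G}; cost 1
[col 2] PSWXY: children PW:{A,T}, SXY:{A,G} ∩→ {A}; cost 0
per-site changes: [2, 1, 2]; total = 5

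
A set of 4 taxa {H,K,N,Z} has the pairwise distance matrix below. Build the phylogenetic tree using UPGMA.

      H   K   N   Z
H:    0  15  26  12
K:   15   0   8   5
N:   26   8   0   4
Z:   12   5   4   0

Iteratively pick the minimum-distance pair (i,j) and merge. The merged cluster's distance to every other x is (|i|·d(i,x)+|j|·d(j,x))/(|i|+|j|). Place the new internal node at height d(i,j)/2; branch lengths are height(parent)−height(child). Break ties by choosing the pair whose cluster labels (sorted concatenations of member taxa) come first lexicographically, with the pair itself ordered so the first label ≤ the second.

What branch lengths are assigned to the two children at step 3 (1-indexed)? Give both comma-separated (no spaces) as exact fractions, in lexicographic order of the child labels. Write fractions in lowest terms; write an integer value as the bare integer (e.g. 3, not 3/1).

1. join N+Z (d=4) ⇒ NZ; edges |N|=2, |Z|=2
  updated: d(H,NZ)=19, d(K,NZ)=13/2
2. join K+NZ (d=13/2) ⇒ KNZ; edges |K|=13/4, |NZ|=5/4
  updated: d(H,KNZ)=53/3
3. join H+KNZ (d=53/3) ⇒ HKNZ; edges |H|=53/6, |KNZ|=67/12
final tree: (H:53/6,(K:13/4,(N:2,Z:2):5/4):67/12)
total length: 275/12

53/6,67/12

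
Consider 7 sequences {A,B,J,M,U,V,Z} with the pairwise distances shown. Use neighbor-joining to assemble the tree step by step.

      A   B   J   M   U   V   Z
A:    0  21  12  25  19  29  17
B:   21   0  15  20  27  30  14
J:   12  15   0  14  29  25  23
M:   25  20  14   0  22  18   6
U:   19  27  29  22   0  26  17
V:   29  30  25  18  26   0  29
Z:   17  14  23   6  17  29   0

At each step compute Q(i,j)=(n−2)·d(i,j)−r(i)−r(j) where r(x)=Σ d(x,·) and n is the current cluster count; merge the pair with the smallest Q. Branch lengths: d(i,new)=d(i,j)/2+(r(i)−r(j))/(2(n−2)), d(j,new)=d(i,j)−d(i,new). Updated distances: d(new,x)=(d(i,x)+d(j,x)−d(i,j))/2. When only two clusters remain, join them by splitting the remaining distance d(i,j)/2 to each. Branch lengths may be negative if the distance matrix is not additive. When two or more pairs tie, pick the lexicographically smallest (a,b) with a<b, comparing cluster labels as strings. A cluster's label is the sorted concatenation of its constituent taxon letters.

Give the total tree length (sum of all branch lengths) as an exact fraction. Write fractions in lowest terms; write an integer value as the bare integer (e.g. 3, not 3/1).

1031/16

iteration 1: select A,J (d=12, Q=-181); attach at lengths (13/2, 11/2); label the merged cluster AJ
  updated: d(AJ,B)=12, d(AJ,M)=27/2, d(AJ,U)=18, d(AJ,V)=21, d(AJ,Z)=14
iteration 2: select M,Z (d=6, Q=-271/2); attach at lengths (47/16, 49/16); label the merged cluster MZ
  updated: d(AJ,MZ)=43/4, d(B,MZ)=14, d(MZ,U)=33/2, d(MZ,V)=41/2
iteration 3: select AJ,B (d=12, Q=-435/4); attach at lengths (59/24, 229/24); label the merged cluster ABJ
  updated: d(ABJ,MZ)=51/8, d(ABJ,U)=33/2, d(ABJ,V)=39/2
iteration 4: select ABJ,MZ (d=51/8, Q=-73); attach at lengths (47/16, 55/16); label the merged cluster ABJMZ
  updated: d(ABJMZ,U)=213/16, d(ABJMZ,V)=269/16
iteration 5: select ABJMZ,U (d=213/16, Q=-449/8); attach at lengths (33/16, 45/4); label the merged cluster ABJMUZ
  updated: d(ABJMUZ,V)=59/4
iteration 6: select ABJMUZ,V (d=59/4); attach at lengths (59/8, 59/8); label the merged cluster ABJMUVZ
final tree: (((((A:13/2,J:11/2):59/24,B:229/24):47/16,(M:47/16,Z:49/16):55/16):33/16,U:45/4):59/8,V:59/8)
total length: 1031/16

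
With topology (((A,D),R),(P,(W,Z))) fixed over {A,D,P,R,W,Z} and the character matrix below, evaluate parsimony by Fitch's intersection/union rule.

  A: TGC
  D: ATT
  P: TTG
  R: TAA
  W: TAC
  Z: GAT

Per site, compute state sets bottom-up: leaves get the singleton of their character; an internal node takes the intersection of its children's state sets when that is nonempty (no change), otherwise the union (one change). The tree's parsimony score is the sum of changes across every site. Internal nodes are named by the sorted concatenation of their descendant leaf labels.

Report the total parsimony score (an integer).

[col 0] AD: children A:{T}, D:{A} ∪→ {A,T}; cost 1
[col 0] ADR: children AD:{A,T}, R:{T} ∩→ {T}; cost 0
[col 0] WZ: children W:{T}, Z:{G} ∪→ {G,T}; cost 1
[col 0] PWZ: children P:{T}, WZ:{G,T} ∩→ {T}; cost 0
[col 0] ADPRWZ: children ADR:{T}, PWZ:{T} ∩→ {T}; cost 0
[col 1] AD: children A:{G}, D:{T} ∪→ {G,T}; cost 1
[col 1] ADR: children AD:{G,T}, R:{A} ∪→ {A,G,T}; cost 1
[col 1] WZ: children W:{A}, Z:{A} ∩→ {A}; cost 0
[col 1] PWZ: children P:{T}, WZ:{A} ∪→ {A,T}; cost 1
[col 1] ADPRWZ: children ADR:{A,G,T}, PWZ:{A,T} ∩→ {A,T}; cost 0
[col 2] AD: children A:{C}, D:{T} ∪→ {C,T}; cost 1
[col 2] ADR: children AD:{C,T}, R:{A} ∪→ {A,C,T}; cost 1
[col 2] WZ: children W:{C}, Z:{T} ∪→ {C,T}; cost 1
[col 2] PWZ: children P:{G}, WZ:{C,T} ∪→ {C,G,T}; cost 1
[col 2] ADPRWZ: children ADR:{A,C,T}, PWZ:{C,G,T} ∩→ {C,T}; cost 0
per-site changes: [2, 3, 4]; total = 9

9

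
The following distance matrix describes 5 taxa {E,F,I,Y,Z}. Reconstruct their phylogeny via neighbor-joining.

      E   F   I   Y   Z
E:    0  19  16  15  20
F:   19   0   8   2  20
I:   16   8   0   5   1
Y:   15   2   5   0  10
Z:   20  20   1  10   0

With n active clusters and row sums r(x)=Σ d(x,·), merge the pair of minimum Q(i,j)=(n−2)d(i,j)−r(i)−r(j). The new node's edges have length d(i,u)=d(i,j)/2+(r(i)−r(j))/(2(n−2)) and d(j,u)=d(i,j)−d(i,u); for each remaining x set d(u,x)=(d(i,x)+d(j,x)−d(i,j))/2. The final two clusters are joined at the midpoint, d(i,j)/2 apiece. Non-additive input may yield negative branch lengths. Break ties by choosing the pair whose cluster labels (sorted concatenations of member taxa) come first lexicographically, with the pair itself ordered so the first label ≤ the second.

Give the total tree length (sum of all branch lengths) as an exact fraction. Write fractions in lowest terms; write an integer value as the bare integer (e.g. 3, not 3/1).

195/8

step 1: merge (I,Z) at d=1, Q=-78; branch lengths I→-3, Z→4; new cluster IZ
  updated: d(E,IZ)=35/2, d(F,IZ)=27/2, d(IZ,Y)=7
step 2: merge (E,IZ) at d=35/2, Q=-109/2; branch lengths E→97/8, IZ→43/8; new cluster EIZ
  updated: d(EIZ,F)=15/2, d(EIZ,Y)=9/4
step 3: merge (EIZ,F) at d=15/2, Q=-47/4; branch lengths EIZ→31/8, F→29/8; new cluster EFIZ
  updated: d(EFIZ,Y)=-13/8
step 4: merge (EFIZ,Y) at d=-13/8; branch lengths EFIZ→-13/16, Y→-13/16; new cluster EFIYZ
final tree: (((E:97/8,(I:-3,Z:4):43/8):31/8,F:29/8):-13/16,Y:-13/16)
total length: 195/8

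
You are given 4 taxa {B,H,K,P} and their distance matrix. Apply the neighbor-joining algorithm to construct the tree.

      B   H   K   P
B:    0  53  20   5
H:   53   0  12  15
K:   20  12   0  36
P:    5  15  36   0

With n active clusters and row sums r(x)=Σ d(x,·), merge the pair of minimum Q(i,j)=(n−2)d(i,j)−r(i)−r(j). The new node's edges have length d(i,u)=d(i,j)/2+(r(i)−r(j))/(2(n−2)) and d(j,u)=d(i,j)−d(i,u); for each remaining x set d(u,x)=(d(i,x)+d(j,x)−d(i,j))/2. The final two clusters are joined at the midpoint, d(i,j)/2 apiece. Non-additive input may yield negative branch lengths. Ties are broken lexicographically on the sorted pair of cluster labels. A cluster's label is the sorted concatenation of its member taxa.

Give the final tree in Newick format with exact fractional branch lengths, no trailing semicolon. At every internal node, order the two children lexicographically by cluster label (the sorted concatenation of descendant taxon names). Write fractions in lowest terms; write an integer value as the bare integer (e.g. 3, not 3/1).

1. join B+P (d=5, Q=-124) ⇒ BP; edges |B|=8, |P|=-3
  updated: d(BP,H)=63/2, d(BP,K)=51/2
2. join BP+H (d=63/2, Q=-69) ⇒ BHP; edges |BP|=45/2, |H|=9
  updated: d(BHP,K)=3
3. join BHP+K (d=3) ⇒ BHKP; edges |BHP|=3/2, |K|=3/2
final tree: (((B:8,P:-3):45/2,H:9):3/2,K:3/2)
total length: 79/2

(((B:8,P:-3):45/2,H:9):3/2,K:3/2)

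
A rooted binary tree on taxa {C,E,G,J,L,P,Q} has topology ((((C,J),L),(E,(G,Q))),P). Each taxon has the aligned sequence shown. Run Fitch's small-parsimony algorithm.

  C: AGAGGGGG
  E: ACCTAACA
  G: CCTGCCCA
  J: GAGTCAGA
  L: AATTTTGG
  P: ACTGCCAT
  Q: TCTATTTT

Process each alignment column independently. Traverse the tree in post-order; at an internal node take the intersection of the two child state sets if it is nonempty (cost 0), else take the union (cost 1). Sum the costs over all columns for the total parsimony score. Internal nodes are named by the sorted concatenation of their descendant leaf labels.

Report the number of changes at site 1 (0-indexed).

2

CJ@0: {A} ∪ {G} = {A,G} (union, +1)
CJL@0: {A,G} ∩ {A} = {A} (intersection, +0)
GQ@0: {C} ∪ {T} = {C,T} (union, +1)
EGQ@0: {A} ∪ {C,T} = {A,C,T} (union, +1)
CEGJLQ@0: {A} ∩ {A,C,T} = {A} (intersection, +0)
CEGJLPQ@0: {A} ∩ {A} = {A} (intersection, +0)
CJ@1: {G} ∪ {A} = {A,G} (union, +1)
CJL@1: {A,G} ∩ {A} = {A} (intersection, +0)
GQ@1: {C} ∩ {C} = {C} (intersection, +0)
EGQ@1: {C} ∩ {C} = {C} (intersection, +0)
CEGJLQ@1: {A} ∪ {C} = {A,C} (union, +1)
CEGJLPQ@1: {A,C} ∩ {C} = {C} (intersection, +0)
CJ@2: {A} ∪ {G} = {A,G} (union, +1)
CJL@2: {A,G} ∪ {T} = {A,G,T} (union, +1)
GQ@2: {T} ∩ {T} = {T} (intersection, +0)
EGQ@2: {C} ∪ {T} = {C,T} (union, +1)
CEGJLQ@2: {A,G,T} ∩ {C,T} = {T} (intersection, +0)
CEGJLPQ@2: {T} ∩ {T} = {T} (intersection, +0)
CJ@3: {G} ∪ {T} = {G,T} (union, +1)
CJL@3: {G,T} ∩ {T} = {T} (intersection, +0)
GQ@3: {G} ∪ {A} = {A,G} (union, +1)
EGQ@3: {T} ∪ {A,G} = {A,G,T} (union, +1)
CEGJLQ@3: {T} ∩ {A,G,T} = {T} (intersection, +0)
CEGJLPQ@3: {T} ∪ {G} = {G,T} (union, +1)
CJ@4: {G} ∪ {C} = {C,G} (union, +1)
CJL@4: {C,G} ∪ {T} = {C,G,T} (union, +1)
GQ@4: {C} ∪ {T} = {C,T} (union, +1)
EGQ@4: {A} ∪ {C,T} = {A,C,T} (union, +1)
CEGJLQ@4: {C,G,T} ∩ {A,C,T} = {C,T} (intersection, +0)
CEGJLPQ@4: {C,T} ∩ {C} = {C} (intersection, +0)
CJ@5: {G} ∪ {A} = {A,G} (union, +1)
CJL@5: {A,G} ∪ {T} = {A,G,T} (union, +1)
GQ@5: {C} ∪ {T} = {C,T} (union, +1)
EGQ@5: {A} ∪ {C,T} = {A,C,T} (union, +1)
CEGJLQ@5: {A,G,T} ∩ {A,C,T} = {A,T} (intersection, +0)
CEGJLPQ@5: {A,T} ∪ {C} = {A,C,T} (union, +1)
CJ@6: {G} ∩ {G} = {G} (intersection, +0)
CJL@6: {G} ∩ {G} = {G} (intersection, +0)
GQ@6: {C} ∪ {T} = {C,T} (union, +1)
EGQ@6: {C} ∩ {C,T} = {C} (intersection, +0)
CEGJLQ@6: {G} ∪ {C} = {C,G} (union, +1)
CEGJLPQ@6: {C,G} ∪ {A} = {A,C,G} (union, +1)
CJ@7: {G} ∪ {A} = {A,G} (union, +1)
CJL@7: {A,G} ∩ {G} = {G} (intersection, +0)
GQ@7: {A} ∪ {T} = {A,T} (union, +1)
EGQ@7: {A} ∩ {A,T} = {A} (intersection, +0)
CEGJLQ@7: {G} ∪ {A} = {A,G} (union, +1)
CEGJLPQ@7: {A,G} ∪ {T} = {A,G,T} (union, +1)
per-site changes: [3, 2, 3, 4, 4, 5, 3, 4]; total = 28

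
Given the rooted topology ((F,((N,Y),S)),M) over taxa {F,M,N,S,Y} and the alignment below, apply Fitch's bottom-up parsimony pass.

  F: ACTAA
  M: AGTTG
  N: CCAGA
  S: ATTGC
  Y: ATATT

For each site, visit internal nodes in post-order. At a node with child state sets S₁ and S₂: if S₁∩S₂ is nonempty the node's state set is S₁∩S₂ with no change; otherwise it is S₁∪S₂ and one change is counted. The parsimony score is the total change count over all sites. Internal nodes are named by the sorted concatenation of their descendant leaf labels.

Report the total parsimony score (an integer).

11

site 0, node NY: N={C} ∪ Y={A} → {A,C} (+1)
site 0, node NSY: NY={A,C} ∩ S={A} → {A} (+0)
site 0, node FNSY: F={A} ∩ NSY={A} → {A} (+0)
site 0, node FMNSY: FNSY={A} ∩ M={A} → {A} (+0)
site 1, node NY: N={C} ∪ Y={T} → {C,T} (+1)
site 1, node NSY: NY={C,T} ∩ S={T} → {T} (+0)
site 1, node FNSY: F={C} ∪ NSY={T} → {C,T} (+1)
site 1, node FMNSY: FNSY={C,T} ∪ M={G} → {C,G,T} (+1)
site 2, node NY: N={A} ∩ Y={A} → {A} (+0)
site 2, node NSY: NY={A} ∪ S={T} → {A,T} (+1)
site 2, node FNSY: F={T} ∩ NSY={A,T} → {T} (+0)
site 2, node FMNSY: FNSY={T} ∩ M={T} → {T} (+0)
site 3, node NY: N={G} ∪ Y={T} → {G,T} (+1)
site 3, node NSY: NY={G,T} ∩ S={G} → {G} (+0)
site 3, node FNSY: F={A} ∪ NSY={G} → {A,G} (+1)
site 3, node FMNSY: FNSY={A,G} ∪ M={T} → {A,G,T} (+1)
site 4, node NY: N={A} ∪ Y={T} → {A,T} (+1)
site 4, node NSY: NY={A,T} ∪ S={C} → {A,C,T} (+1)
site 4, node FNSY: F={A} ∩ NSY={A,C,T} → {A} (+0)
site 4, node FMNSY: FNSY={A} ∪ M={G} → {A,G} (+1)
per-site changes: [1, 3, 1, 3, 3]; total = 11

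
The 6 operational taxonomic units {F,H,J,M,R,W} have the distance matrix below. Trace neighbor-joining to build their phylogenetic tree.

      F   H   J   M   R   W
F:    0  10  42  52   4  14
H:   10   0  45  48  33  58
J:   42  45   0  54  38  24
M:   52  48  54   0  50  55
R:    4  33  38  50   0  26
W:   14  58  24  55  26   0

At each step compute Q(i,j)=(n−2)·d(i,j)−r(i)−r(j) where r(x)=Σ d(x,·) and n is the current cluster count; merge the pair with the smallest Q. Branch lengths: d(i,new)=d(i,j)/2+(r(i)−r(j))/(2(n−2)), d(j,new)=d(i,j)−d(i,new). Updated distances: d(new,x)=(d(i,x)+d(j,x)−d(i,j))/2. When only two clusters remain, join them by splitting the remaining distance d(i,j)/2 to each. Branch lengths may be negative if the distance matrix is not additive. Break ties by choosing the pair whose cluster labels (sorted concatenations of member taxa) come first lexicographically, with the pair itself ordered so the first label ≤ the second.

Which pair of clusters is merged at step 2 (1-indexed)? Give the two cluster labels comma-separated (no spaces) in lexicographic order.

step 1: merge (J,W) at d=24, Q=-284; branch lengths J→61/4, W→35/4; new cluster JW
  updated: d(F,JW)=16, d(H,JW)=79/2, d(JW,M)=85/2, d(JW,R)=20
step 2: merge (JW,M) at d=85/2, Q=-183; branch lengths JW→53/6, M→101/3; new cluster JMW
  updated: d(F,JMW)=51/4, d(H,JMW)=45/2, d(JMW,R)=55/4
step 3: merge (F,H) at d=10, Q=-289/4; branch lengths F→-75/16, H→235/16; new cluster FH
  updated: d(FH,JMW)=101/8, d(FH,R)=27/2
step 4: merge (FH,JMW) at d=101/8, Q=-319/8; branch lengths FH→99/16, JMW→103/16; new cluster FHJMW
  updated: d(FHJMW,R)=117/16
step 5: merge (FHJMW,R) at d=117/16; branch lengths FHJMW→117/32, R→117/32; new cluster FHJMRW
final tree: (((F:-75/16,H:235/16):99/16,((J:61/4,W:35/4):53/6,M:101/3):103/16):117/32,R:117/32)
total length: 1543/16

JW,M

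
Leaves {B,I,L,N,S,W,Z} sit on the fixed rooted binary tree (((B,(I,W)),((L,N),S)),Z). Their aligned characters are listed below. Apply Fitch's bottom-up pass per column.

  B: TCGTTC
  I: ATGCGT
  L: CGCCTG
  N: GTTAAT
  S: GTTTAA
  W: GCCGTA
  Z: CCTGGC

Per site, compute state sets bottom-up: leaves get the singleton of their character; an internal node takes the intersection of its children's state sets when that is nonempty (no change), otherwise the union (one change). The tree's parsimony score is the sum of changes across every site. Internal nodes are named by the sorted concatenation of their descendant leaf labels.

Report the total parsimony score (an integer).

site 0, node IW: I={A} ∪ W={G} → {A,G} (+1)
site 0, node BIW: B={T} ∪ IW={A,G} → {A,G,T} (+1)
site 0, node LN: L={C} ∪ N={G} → {C,G} (+1)
site 0, node LNS: LN={C,G} ∩ S={G} → {G} (+0)
site 0, node BILNSW: BIW={A,G,T} ∩ LNS={G} → {G} (+0)
site 0, node BILNSWZ: BILNSW={G} ∪ Z={C} → {C,G} (+1)
site 1, node IW: I={T} ∪ W={C} → {C,T} (+1)
site 1, node BIW: B={C} ∩ IW={C,T} → {C} (+0)
site 1, node LN: L={G} ∪ N={T} → {G,T} (+1)
site 1, node LNS: LN={G,T} ∩ S={T} → {T} (+0)
site 1, node BILNSW: BIW={C} ∪ LNS={T} → {C,T} (+1)
site 1, node BILNSWZ: BILNSW={C,T} ∩ Z={C} → {C} (+0)
site 2, node IW: I={G} ∪ W={C} → {C,G} (+1)
site 2, node BIW: B={G} ∩ IW={C,G} → {G} (+0)
site 2, node LN: L={C} ∪ N={T} → {C,T} (+1)
site 2, node LNS: LN={C,T} ∩ S={T} → {T} (+0)
site 2, node BILNSW: BIW={G} ∪ LNS={T} → {G,T} (+1)
site 2, node BILNSWZ: BILNSW={G,T} ∩ Z={T} → {T} (+0)
site 3, node IW: I={C} ∪ W={G} → {C,G} (+1)
site 3, node BIW: B={T} ∪ IW={C,G} → {C,G,T} (+1)
site 3, node LN: L={C} ∪ N={A} → {A,C} (+1)
site 3, node LNS: LN={A,C} ∪ S={T} → {A,C,T} (+1)
site 3, node BILNSW: BIW={C,G,T} ∩ LNS={A,C,T} → {C,T} (+0)
site 3, node BILNSWZ: BILNSW={C,T} ∪ Z={G} → {C,G,T} (+1)
site 4, node IW: I={G} ∪ W={T} → {G,T} (+1)
site 4, node BIW: B={T} ∩ IW={G,T} → {T} (+0)
site 4, node LN: L={T} ∪ N={A} → {A,T} (+1)
site 4, node LNS: LN={A,T} ∩ S={A} → {A} (+0)
site 4, node BILNSW: BIW={T} ∪ LNS={A} → {A,T} (+1)
site 4, node BILNSWZ: BILNSW={A,T} ∪ Z={G} → {A,G,T} (+1)
site 5, node IW: I={T} ∪ W={A} → {A,T} (+1)
site 5, node BIW: B={C} ∪ IW={A,T} → {A,C,T} (+1)
site 5, node LN: L={G} ∪ N={T} → {G,T} (+1)
site 5, node LNS: LN={G,T} ∪ S={A} → {A,G,T} (+1)
site 5, node BILNSW: BIW={A,C,T} ∩ LNS={A,G,T} → {A,T} (+0)
site 5, node BILNSWZ: BILNSW={A,T} ∪ Z={C} → {A,C,T} (+1)
per-site changes: [4, 3, 3, 5, 4, 5]; total = 24

24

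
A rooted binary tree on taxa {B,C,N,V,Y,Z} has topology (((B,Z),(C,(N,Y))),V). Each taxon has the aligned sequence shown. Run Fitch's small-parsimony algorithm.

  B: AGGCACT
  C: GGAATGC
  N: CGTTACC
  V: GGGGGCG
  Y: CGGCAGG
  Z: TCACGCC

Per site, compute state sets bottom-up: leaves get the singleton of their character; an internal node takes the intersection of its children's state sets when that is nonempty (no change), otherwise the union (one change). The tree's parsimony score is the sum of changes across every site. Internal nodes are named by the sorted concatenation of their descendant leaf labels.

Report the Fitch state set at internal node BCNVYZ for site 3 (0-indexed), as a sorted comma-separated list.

[col 0] BZ: children B:{A}, Z:{T} ∪→ {A,T}; cost 1
[col 0] NY: children N:{C}, Y:{C} ∩→ {C}; cost 0
[col 0] CNY: children C:{G}, NY:{C} ∪→ {C,G}; cost 1
[col 0] BCNYZ: children BZ:{A,T}, CNY:{C,G} ∪→ {A,C,G,T}; cost 1
[col 0] BCNVYZ: children BCNYZ:{A,C,G,T}, V:{G} ∩→ {G}; cost 0
[col 1] BZ: children B:{G}, Z:{C} ∪→ {C,G}; cost 1
[col 1] NY: children N:{G}, Y:{G} ∩→ {G}; cost 0
[col 1] CNY: children C:{G}, NY:{G} ∩→ {G}; cost 0
[col 1] BCNYZ: children BZ:{C,G}, CNY:{G} ∩→ {G}; cost 0
[col 1] BCNVYZ: children BCNYZ:{G}, V:{G} ∩→ {G}; cost 0
[col 2] BZ: children B:{G}, Z:{A} ∪→ {A,G}; cost 1
[col 2] NY: children N:{T}, Y:{G} ∪→ {G,T}; cost 1
[col 2] CNY: children C:{A}, NY:{G,T} ∪→ {A,G,T}; cost 1
[col 2] BCNYZ: children BZ:{A,G}, CNY:{A,G,T} ∩→ {A,G}; cost 0
[col 2] BCNVYZ: children BCNYZ:{A,G}, V:{G} ∩→ {G}; cost 0
[col 3] BZ: children B:{C}, Z:{C} ∩→ {C}; cost 0
[col 3] NY: children N:{T}, Y:{C} ∪→ {C,T}; cost 1
[col 3] CNY: children C:{A}, NY:{C,T} ∪→ {A,C,T}; cost 1
[col 3] BCNYZ: children BZ:{C}, CNY:{A,C,T} ∩→ {C}; cost 0
[col 3] BCNVYZ: children BCNYZ:{C}, V:{G} ∪→ {C,G}; cost 1
[col 4] BZ: children B:{A}, Z:{G} ∪→ {A,G}; cost 1
[col 4] NY: children N:{A}, Y:{A} ∩→ {A}; cost 0
[col 4] CNY: children C:{T}, NY:{A} ∪→ {A,T}; cost 1
[col 4] BCNYZ: children BZ:{A,G}, CNY:{A,T} ∩→ {A}; cost 0
[col 4] BCNVYZ: children BCNYZ:{A}, V:{G} ∪→ {A,G}; cost 1
[col 5] BZ: children B:{C}, Z:{C} ∩→ {C}; cost 0
[col 5] NY: children N:{C}, Y:{G} ∪→ {C,G}; cost 1
[col 5] CNY: children C:{G}, NY:{C,G} ∩→ {G}; cost 0
[col 5] BCNYZ: children BZ:{C}, CNY:{G} ∪→ {C,G}; cost 1
[col 5] BCNVYZ: children BCNYZ:{C,G}, V:{C} ∩→ {C}; cost 0
[col 6] BZ: children B:{T}, Z:{C} ∪→ {C,T}; cost 1
[col 6] NY: children N:{C}, Y:{G} ∪→ {C,G}; cost 1
[col 6] CNY: children C:{C}, NY:{C,G} ∩→ {C}; cost 0
[col 6] BCNYZ: children BZ:{C,T}, CNY:{C} ∩→ {C}; cost 0
[col 6] BCNVYZ: children BCNYZ:{C}, V:{G} ∪→ {C,G}; cost 1
per-site changes: [3, 1, 3, 3, 3, 2, 3]; total = 18

C,G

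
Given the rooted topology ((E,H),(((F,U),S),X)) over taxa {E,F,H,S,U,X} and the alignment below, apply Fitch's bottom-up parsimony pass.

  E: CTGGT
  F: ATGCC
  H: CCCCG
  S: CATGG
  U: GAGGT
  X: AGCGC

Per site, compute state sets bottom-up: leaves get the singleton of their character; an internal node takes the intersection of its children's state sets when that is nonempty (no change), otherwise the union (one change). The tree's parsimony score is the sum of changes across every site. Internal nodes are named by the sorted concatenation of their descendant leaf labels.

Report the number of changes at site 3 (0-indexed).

EH@0: {C} ∩ {C} = {C} (intersection, +0)
FU@0: {A} ∪ {G} = {A,G} (union, +1)
FSU@0: {A,G} ∪ {C} = {A,C,G} (union, +1)
FSUX@0: {A,C,G} ∩ {A} = {A} (intersection, +0)
EFHSUX@0: {C} ∪ {A} = {A,C} (union, +1)
EH@1: {T} ∪ {C} = {C,T} (union, +1)
FU@1: {T} ∪ {A} = {A,T} (union, +1)
FSU@1: {A,T} ∩ {A} = {A} (intersection, +0)
FSUX@1: {A} ∪ {G} = {A,G} (union, +1)
EFHSUX@1: {C,T} ∪ {A,G} = {A,C,G,T} (union, +1)
EH@2: {G} ∪ {C} = {C,G} (union, +1)
FU@2: {G} ∩ {G} = {G} (intersection, +0)
FSU@2: {G} ∪ {T} = {G,T} (union, +1)
FSUX@2: {G,T} ∪ {C} = {C,G,T} (union, +1)
EFHSUX@2: {C,G} ∩ {C,G,T} = {C,G} (intersection, +0)
EH@3: {G} ∪ {C} = {C,G} (union, +1)
FU@3: {C} ∪ {G} = {C,G} (union, +1)
FSU@3: {C,G} ∩ {G} = {G} (intersection, +0)
FSUX@3: {G} ∩ {G} = {G} (intersection, +0)
EFHSUX@3: {C,G} ∩ {G} = {G} (intersection, +0)
EH@4: {T} ∪ {G} = {G,T} (union, +1)
FU@4: {C} ∪ {T} = {C,T} (union, +1)
FSU@4: {C,T} ∪ {G} = {C,G,T} (union, +1)
FSUX@4: {C,G,T} ∩ {C} = {C} (intersection, +0)
EFHSUX@4: {G,T} ∪ {C} = {C,G,T} (union, +1)
per-site changes: [3, 4, 3, 2, 4]; total = 16

2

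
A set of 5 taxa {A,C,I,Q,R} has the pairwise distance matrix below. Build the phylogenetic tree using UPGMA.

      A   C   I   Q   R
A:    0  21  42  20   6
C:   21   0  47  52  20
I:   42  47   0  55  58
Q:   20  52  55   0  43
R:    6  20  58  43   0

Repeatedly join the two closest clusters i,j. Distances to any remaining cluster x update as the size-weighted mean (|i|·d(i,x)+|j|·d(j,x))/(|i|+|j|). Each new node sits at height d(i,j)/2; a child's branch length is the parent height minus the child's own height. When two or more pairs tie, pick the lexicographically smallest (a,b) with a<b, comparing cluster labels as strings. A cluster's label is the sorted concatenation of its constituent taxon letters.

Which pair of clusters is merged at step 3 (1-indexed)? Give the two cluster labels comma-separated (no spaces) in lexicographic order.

ACR,Q

iteration 1: select A,R (d=6); attach at lengths (3, 3); label the merged cluster AR
  updated: d(AR,C)=41/2, d(AR,I)=50, d(AR,Q)=63/2
iteration 2: select AR,C (d=41/2); attach at lengths (29/4, 41/4); label the merged cluster ACR
  updated: d(ACR,I)=49, d(ACR,Q)=115/3
iteration 3: select ACR,Q (d=115/3); attach at lengths (107/12, 115/6); label the merged cluster ACQR
  updated: d(ACQR,I)=101/2
iteration 4: select ACQR,I (d=101/2); attach at lengths (73/12, 101/4); label the merged cluster ACIQR
final tree: ((((A:3,R:3):29/4,C:41/4):107/12,Q:115/6):73/12,I:101/4)
total length: 995/12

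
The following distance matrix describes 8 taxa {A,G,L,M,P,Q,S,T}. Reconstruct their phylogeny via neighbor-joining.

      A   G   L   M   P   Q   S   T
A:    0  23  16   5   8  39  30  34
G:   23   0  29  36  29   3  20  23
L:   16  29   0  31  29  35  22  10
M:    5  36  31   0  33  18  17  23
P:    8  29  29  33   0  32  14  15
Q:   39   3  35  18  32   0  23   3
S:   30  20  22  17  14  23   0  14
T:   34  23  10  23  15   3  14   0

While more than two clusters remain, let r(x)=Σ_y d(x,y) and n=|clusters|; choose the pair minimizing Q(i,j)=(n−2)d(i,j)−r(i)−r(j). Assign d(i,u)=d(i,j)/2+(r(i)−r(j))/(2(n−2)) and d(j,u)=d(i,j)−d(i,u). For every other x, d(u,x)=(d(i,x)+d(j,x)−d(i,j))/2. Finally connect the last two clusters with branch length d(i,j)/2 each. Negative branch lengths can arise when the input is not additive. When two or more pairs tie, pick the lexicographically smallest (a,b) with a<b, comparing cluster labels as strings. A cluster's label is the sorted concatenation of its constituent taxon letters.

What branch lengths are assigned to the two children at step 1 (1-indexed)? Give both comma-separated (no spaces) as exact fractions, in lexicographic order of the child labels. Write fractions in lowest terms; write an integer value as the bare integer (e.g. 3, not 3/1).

7/3,2/3

step 1: merge (G,Q) at d=3, Q=-298; branch lengths G→7/3, Q→2/3; new cluster GQ
  updated: d(A,GQ)=59/2, d(GQ,L)=61/2, d(GQ,M)=51/2, d(GQ,P)=29, d(GQ,S)=20, d(GQ,T)=23/2
step 2: merge (A,M) at d=5, Q=-232; branch lengths A→13/10, M→37/10; new cluster AM
  updated: d(AM,GQ)=25, d(AM,L)=21, d(AM,P)=18, d(AM,S)=21, d(AM,T)=26
step 3: merge (L,T) at d=10, Q=-149; branch lengths L→19/2, T→1/2; new cluster LT
  updated: d(AM,LT)=37/2, d(GQ,LT)=16, d(LT,P)=17, d(LT,S)=13
step 4: merge (AM,P) at d=18, Q=-213/2; branch lengths AM→39/4, P→33/4; new cluster AMP
  updated: d(AMP,GQ)=18, d(AMP,LT)=35/4, d(AMP,S)=17/2
step 5: merge (AMP,S) at d=17/2, Q=-239/4; branch lengths AMP→43/16, S→93/16; new cluster AMPS
  updated: d(AMPS,GQ)=59/4, d(AMPS,LT)=53/8
step 6: merge (AMPS,GQ) at d=59/4, Q=-299/8; branch lengths AMPS→43/16, GQ→193/16; new cluster AGMPQS
  updated: d(AGMPQS,LT)=63/16
step 7: merge (AGMPQS,LT) at d=63/16; branch lengths AGMPQS→63/32, LT→63/32; new cluster AGLMPQST
final tree: (((((A:13/10,M:37/10):39/4,P:33/4):43/16,S:93/16):43/16,(G:7/3,Q:2/3):193/16):63/32,(L:19/2,T:1/2):63/32)
total length: 1011/16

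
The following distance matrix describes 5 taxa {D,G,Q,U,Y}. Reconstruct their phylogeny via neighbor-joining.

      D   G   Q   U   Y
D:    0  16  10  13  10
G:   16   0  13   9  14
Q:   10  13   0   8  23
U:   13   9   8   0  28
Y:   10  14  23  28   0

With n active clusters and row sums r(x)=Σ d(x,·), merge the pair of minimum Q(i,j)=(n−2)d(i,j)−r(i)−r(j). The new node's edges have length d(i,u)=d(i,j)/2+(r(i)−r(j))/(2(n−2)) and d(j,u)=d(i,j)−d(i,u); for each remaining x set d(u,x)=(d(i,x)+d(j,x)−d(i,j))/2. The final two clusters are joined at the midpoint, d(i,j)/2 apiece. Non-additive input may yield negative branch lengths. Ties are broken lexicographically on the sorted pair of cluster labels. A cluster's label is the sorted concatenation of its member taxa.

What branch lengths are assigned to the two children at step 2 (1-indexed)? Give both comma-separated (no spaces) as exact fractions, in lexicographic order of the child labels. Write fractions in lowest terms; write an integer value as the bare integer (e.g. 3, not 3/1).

iteration 1: select D,Y (d=10, Q=-94); attach at lengths (2/3, 28/3); label the merged cluster DY
  updated: d(DY,G)=10, d(DY,Q)=23/2, d(DY,U)=31/2
iteration 2: select DY,G (d=10, Q=-49); attach at lengths (25/4, 15/4); label the merged cluster DGY
  updated: d(DGY,Q)=29/4, d(DGY,U)=29/4
iteration 3: select DGY,Q (d=29/4, Q=-45/2); attach at lengths (13/4, 4); label the merged cluster DGQY
  updated: d(DGQY,U)=4
iteration 4: select DGQY,U (d=4); attach at lengths (2, 2); label the merged cluster DGQUY
final tree: ((((D:2/3,Y:28/3):25/4,G:15/4):13/4,Q:4):2,U:2)
total length: 125/4

25/4,15/4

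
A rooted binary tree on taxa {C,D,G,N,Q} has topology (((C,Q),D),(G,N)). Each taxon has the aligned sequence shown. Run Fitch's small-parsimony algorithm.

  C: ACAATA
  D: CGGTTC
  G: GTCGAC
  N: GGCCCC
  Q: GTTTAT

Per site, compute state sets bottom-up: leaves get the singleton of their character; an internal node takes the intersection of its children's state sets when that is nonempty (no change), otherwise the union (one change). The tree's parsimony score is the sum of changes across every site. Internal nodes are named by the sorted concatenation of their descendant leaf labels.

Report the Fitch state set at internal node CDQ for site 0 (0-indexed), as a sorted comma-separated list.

site 0, node CQ: C={A} ∪ Q={G} → {A,G} (+1)
site 0, node CDQ: CQ={A,G} ∪ D={C} → {A,C,G} (+1)
site 0, node GN: G={G} ∩ N={G} → {G} (+0)
site 0, node CDGNQ: CDQ={A,C,G} ∩ GN={G} → {G} (+0)
site 1, node CQ: C={C} ∪ Q={T} → {C,T} (+1)
site 1, node CDQ: CQ={C,T} ∪ D={G} → {C,G,T} (+1)
site 1, node GN: G={T} ∪ N={G} → {G,T} (+1)
site 1, node CDGNQ: CDQ={C,G,T} ∩ GN={G,T} → {G,T} (+0)
site 2, node CQ: C={A} ∪ Q={T} → {A,T} (+1)
site 2, node CDQ: CQ={A,T} ∪ D={G} → {A,G,T} (+1)
site 2, node GN: G={C} ∩ N={C} → {C} (+0)
site 2, node CDGNQ: CDQ={A,G,T} ∪ GN={C} → {A,C,G,T} (+1)
site 3, node CQ: C={A} ∪ Q={T} → {A,T} (+1)
site 3, node CDQ: CQ={A,T} ∩ D={T} → {T} (+0)
site 3, node GN: G={G} ∪ N={C} → {C,G} (+1)
site 3, node CDGNQ: CDQ={T} ∪ GN={C,G} → {C,G,T} (+1)
site 4, node CQ: C={T} ∪ Q={A} → {A,T} (+1)
site 4, node CDQ: CQ={A,T} ∩ D={T} → {T} (+0)
site 4, node GN: G={A} ∪ N={C} → {A,C} (+1)
site 4, node CDGNQ: CDQ={T} ∪ GN={A,C} → {A,C,T} (+1)
site 5, node CQ: C={A} ∪ Q={T} → {A,T} (+1)
site 5, node CDQ: CQ={A,T} ∪ D={C} → {A,C,T} (+1)
site 5, node GN: G={C} ∩ N={C} → {C} (+0)
site 5, node CDGNQ: CDQ={A,C,T} ∩ GN={C} → {C} (+0)
per-site changes: [2, 3, 3, 3, 3, 2]; total = 16

A,C,G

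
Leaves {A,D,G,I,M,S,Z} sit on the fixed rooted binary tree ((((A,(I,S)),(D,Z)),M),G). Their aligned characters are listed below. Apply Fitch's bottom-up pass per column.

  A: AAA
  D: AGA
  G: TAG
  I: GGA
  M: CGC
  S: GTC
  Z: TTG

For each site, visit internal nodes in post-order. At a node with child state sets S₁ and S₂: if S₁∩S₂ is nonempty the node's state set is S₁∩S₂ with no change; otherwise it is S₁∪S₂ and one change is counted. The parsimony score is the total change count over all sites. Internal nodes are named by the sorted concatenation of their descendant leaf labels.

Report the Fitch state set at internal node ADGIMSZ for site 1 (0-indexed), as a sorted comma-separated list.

A,G

IS@0: {G} ∩ {G} = {G} (intersection, +0)
AIS@0: {A} ∪ {G} = {A,G} (union, +1)
DZ@0: {A} ∪ {T} = {A,T} (union, +1)
ADISZ@0: {A,G} ∩ {A,T} = {A} (intersection, +0)
ADIMSZ@0: {A} ∪ {C} = {A,C} (union, +1)
ADGIMSZ@0: {A,C} ∪ {T} = {A,C,T} (union, +1)
IS@1: {G} ∪ {T} = {G,T} (union, +1)
AIS@1: {A} ∪ {G,T} = {A,G,T} (union, +1)
DZ@1: {G} ∪ {T} = {G,T} (union, +1)
ADISZ@1: {A,G,T} ∩ {G,T} = {G,T} (intersection, +0)
ADIMSZ@1: {G,T} ∩ {G} = {G} (intersection, +0)
ADGIMSZ@1: {G} ∪ {A} = {A,G} (union, +1)
IS@2: {A} ∪ {C} = {A,C} (union, +1)
AIS@2: {A} ∩ {A,C} = {A} (intersection, +0)
DZ@2: {A} ∪ {G} = {A,G} (union, +1)
ADISZ@2: {A} ∩ {A,G} = {A} (intersection, +0)
ADIMSZ@2: {A} ∪ {C} = {A,C} (union, +1)
ADGIMSZ@2: {A,C} ∪ {G} = {A,C,G} (union, +1)
per-site changes: [4, 4, 4]; total = 12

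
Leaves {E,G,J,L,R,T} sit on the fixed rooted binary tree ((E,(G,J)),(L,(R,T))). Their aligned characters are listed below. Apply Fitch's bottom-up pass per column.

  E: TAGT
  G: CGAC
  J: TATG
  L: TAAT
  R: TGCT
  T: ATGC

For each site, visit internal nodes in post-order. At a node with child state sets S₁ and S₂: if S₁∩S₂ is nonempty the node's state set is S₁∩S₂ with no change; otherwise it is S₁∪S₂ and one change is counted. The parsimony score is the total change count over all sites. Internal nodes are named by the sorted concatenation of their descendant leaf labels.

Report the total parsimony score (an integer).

[col 0] GJ: children G:{C}, J:{T} ∪→ {C,T}; cost 1
[col 0] EGJ: children E:{T}, GJ:{C,T} ∩→ {T}; cost 0
[col 0] RT: children R:{T}, T:{A} ∪→ {A,T}; cost 1
[col 0] LRT: children L:{T}, RT:{A,T} ∩→ {T}; cost 0
[col 0] EGJLRT: children EGJ:{T}, LRT:{T} ∩→ {T}; cost 0
[col 1] GJ: children G:{G}, J:{A} ∪→ {A,G}; cost 1
[col 1] EGJ: children E:{A}, GJ:{A,G} ∩→ {A}; cost 0
[col 1] RT: children R:{G}, T:{T} ∪→ {G,T}; cost 1
[col 1] LRT: children L:{A}, RT:{G,T} ∪→ {A,G,T}; cost 1
[col 1] EGJLRT: children EGJ:{A}, LRT:{A,G,T} ∩→ {A}; cost 0
[col 2] GJ: children G:{A}, J:{T} ∪→ {A,T}; cost 1
[col 2] EGJ: children E:{G}, GJ:{A,T} ∪→ {A,G,T}; cost 1
[col 2] RT: children R:{C}, T:{G} ∪→ {C,G}; cost 1
[col 2] LRT: children L:{A}, RT:{C,G} ∪→ {A,C,G}; cost 1
[col 2] EGJLRT: children EGJ:{A,G,T}, LRT:{A,C,G} ∩→ {A,G}; cost 0
[col 3] GJ: children G:{C}, J:{G} ∪→ {C,G}; cost 1
[col 3] EGJ: children E:{T}, GJ:{C,G} ∪→ {C,G,T}; cost 1
[col 3] RT: children R:{T}, T:{C} ∪→ {C,T}; cost 1
[col 3] LRT: children L:{T}, RT:{C,T} ∩→ {T}; cost 0
[col 3] EGJLRT: children EGJ:{C,G,T}, LRT:{T} ∩→ {T}; cost 0
per-site changes: [2, 3, 4, 3]; total = 12

12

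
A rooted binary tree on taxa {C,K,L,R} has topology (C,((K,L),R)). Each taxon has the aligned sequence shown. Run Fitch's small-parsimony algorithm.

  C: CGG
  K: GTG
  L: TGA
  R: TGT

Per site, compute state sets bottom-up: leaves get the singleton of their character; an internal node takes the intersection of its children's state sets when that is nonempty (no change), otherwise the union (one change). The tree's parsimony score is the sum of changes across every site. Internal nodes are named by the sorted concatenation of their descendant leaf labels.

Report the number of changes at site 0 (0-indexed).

[col 0] KL: children K:{G}, L:{T} ∪→ {G,T}; cost 1
[col 0] KLR: children KL:{G,T}, R:{T} ∩→ {T}; cost 0
[col 0] CKLR: children C:{C}, KLR:{T} ∪→ {C,T}; cost 1
[col 1] KL: children K:{T}, L:{G} ∪→ {G,T}; cost 1
[col 1] KLR: children KL:{G,T}, R:{G} ∩→ {G}; cost 0
[col 1] CKLR: children C:{G}, KLR:{G} ∩→ {G}; cost 0
[col 2] KL: children K:{G}, L:{A} ∪→ {A,G}; cost 1
[col 2] KLR: children KL:{A,G}, R:{T} ∪→ {A,G,T}; cost 1
[col 2] CKLR: children C:{G}, KLR:{A,G,T} ∩→ {G}; cost 0
per-site changes: [2, 1, 2]; total = 5

2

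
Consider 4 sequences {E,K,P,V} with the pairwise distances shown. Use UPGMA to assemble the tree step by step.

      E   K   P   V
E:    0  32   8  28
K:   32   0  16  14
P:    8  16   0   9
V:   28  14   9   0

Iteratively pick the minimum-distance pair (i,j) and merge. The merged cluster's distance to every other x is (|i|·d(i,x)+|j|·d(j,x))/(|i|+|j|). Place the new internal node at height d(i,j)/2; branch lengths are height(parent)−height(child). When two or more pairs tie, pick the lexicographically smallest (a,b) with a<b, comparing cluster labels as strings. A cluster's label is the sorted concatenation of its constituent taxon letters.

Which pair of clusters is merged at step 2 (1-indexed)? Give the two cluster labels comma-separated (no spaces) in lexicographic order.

step 1: merge (E,P) at d=8; branch lengths E→4, P→4; new cluster EP
  updated: d(EP,K)=24, d(EP,V)=37/2
step 2: merge (K,V) at d=14; branch lengths K→7, V→7; new cluster KV
  updated: d(EP,KV)=85/4
step 3: merge (EP,KV) at d=85/4; branch lengths EP→53/8, KV→29/8; new cluster EKPV
final tree: ((E:4,P:4):53/8,(K:7,V:7):29/8)
total length: 129/4

K,V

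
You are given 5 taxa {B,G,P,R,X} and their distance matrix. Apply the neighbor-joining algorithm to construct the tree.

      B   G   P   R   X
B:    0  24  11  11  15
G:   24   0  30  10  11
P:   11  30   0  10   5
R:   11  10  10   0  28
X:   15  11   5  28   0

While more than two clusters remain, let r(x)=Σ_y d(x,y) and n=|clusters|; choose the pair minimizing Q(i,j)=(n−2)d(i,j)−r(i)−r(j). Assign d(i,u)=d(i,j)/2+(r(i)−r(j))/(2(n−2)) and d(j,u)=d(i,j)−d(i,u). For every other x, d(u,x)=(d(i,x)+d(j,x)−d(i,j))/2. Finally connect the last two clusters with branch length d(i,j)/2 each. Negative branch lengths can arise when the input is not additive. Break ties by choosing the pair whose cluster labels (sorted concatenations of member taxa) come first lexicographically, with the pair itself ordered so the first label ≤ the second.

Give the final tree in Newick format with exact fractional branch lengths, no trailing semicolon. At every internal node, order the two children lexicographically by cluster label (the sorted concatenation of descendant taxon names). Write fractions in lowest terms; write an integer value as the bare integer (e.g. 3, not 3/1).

1. join G+R (d=10, Q=-104) ⇒ GR; edges |G|=23/3, |R|=7/3
  updated: d(B,GR)=25/2, d(GR,P)=15, d(GR,X)=29/2
2. join B+GR (d=25/2, Q=-111/2) ⇒ BGR; edges |B|=43/8, |GR|=57/8
  updated: d(BGR,P)=27/4, d(BGR,X)=17/2
3. join BGR+P (d=27/4, Q=-81/4) ⇒ BGPR; edges |BGR|=41/8, |P|=13/8
  updated: d(BGPR,X)=27/8
4. join BGPR+X (d=27/8) ⇒ BGPRX; edges |BGPR|=27/16, |X|=27/16
final tree: (((B:43/8,(G:23/3,R:7/3):57/8):41/8,P:13/8):27/16,X:27/16)
total length: 261/8

(((B:43/8,(G:23/3,R:7/3):57/8):41/8,P:13/8):27/16,X:27/16)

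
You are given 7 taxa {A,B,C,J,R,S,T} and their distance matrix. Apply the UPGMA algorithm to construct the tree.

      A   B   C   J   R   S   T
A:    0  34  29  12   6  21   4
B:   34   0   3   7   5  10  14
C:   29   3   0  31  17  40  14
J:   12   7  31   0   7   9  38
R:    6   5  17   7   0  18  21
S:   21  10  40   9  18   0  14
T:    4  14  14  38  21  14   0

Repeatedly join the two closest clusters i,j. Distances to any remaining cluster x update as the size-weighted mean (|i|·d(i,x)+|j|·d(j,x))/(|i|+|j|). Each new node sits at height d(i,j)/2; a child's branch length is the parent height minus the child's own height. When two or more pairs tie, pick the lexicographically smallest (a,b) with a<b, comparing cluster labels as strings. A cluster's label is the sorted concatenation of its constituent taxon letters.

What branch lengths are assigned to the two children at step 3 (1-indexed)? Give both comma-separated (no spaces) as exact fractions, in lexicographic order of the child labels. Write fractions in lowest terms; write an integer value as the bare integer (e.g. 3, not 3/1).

7/2,7/2

1. join B+C (d=3) ⇒ BC; edges |B|=3/2, |C|=3/2
  updated: d(A,BC)=63/2, d(BC,J)=19, d(BC,R)=11, d(BC,S)=25, d(BC,T)=14
2. join A+T (d=4) ⇒ AT; edges |A|=2, |T|=2
  updated: d(AT,BC)=91/4, d(AT,J)=25, d(AT,R)=27/2, d(AT,S)=35/2
3. join J+R (d=7) ⇒ JR; edges |J|=7/2, |R|=7/2
  updated: d(AT,JR)=77/4, d(BC,JR)=15, d(JR,S)=27/2
4. join JR+S (d=27/2) ⇒ JRS; edges |JR|=13/4, |S|=27/4
  updated: d(AT,JRS)=56/3, d(BC,JRS)=55/3
5. join BC+JRS (d=55/3) ⇒ BCJRS; edges |BC|=23/3, |JRS|=29/12
  updated: d(AT,BCJRS)=203/10
6. join AT+BCJRS (d=203/10) ⇒ ABCJRST; edges |AT|=163/20, |BCJRS|=59/60
final tree: ((A:2,T:2):163/20,((B:3/2,C:3/2):23/3,((J:7/2,R:7/2):13/4,S:27/4):29/12):59/60)
total length: 2593/60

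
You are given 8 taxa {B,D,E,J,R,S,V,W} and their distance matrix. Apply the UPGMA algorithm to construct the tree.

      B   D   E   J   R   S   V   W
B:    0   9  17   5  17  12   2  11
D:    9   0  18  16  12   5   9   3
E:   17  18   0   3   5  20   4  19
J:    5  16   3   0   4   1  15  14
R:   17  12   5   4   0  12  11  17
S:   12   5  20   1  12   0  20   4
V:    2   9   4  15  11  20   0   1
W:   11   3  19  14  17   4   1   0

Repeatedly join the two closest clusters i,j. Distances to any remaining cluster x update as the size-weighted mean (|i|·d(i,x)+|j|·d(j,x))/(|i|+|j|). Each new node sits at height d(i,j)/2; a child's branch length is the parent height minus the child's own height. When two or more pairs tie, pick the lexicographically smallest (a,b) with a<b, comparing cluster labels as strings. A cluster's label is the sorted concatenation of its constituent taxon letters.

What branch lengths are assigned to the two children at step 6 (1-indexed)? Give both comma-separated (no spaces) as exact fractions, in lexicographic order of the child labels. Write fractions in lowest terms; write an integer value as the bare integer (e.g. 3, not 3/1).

iteration 1: select J,S (d=1); attach at lengths (1/2, 1/2); label the merged cluster JS
  updated: d(B,JS)=17/2, d(D,JS)=21/2, d(E,JS)=23/2, d(JS,R)=8, d(JS,V)=35/2, d(JS,W)=9
iteration 2: select V,W (d=1); attach at lengths (1/2, 1/2); label the merged cluster VW
  updated: d(B,VW)=13/2, d(D,VW)=6, d(E,VW)=23/2, d(JS,VW)=53/4, d(R,VW)=14
iteration 3: select E,R (d=5); attach at lengths (5/2, 5/2); label the merged cluster ER
  updated: d(B,ER)=17, d(D,ER)=15, d(ER,JS)=39/4, d(ER,VW)=51/4
iteration 4: select D,VW (d=6); attach at lengths (3, 5/2); label the merged cluster DVW
  updated: d(B,DVW)=22/3, d(DVW,ER)=27/2, d(DVW,JS)=37/3
iteration 5: select B,DVW (d=22/3); attach at lengths (11/3, 2/3); label the merged cluster BDVW
  updated: d(BDVW,ER)=115/8, d(BDVW,JS)=91/8
iteration 6: select ER,JS (d=39/4); attach at lengths (19/8, 35/8); label the merged cluster EJRS
  updated: d(BDVW,EJRS)=103/8
iteration 7: select BDVW,EJRS (d=103/8); attach at lengths (133/48, 25/16); label the merged cluster BDEJRSVW
final tree: ((B:11/3,(D:3,(V:1/2,W:1/2):5/2):2/3):133/48,((E:5/2,R:5/2):19/8,(J:1/2,S:1/2):35/8):25/16)
total length: 335/12

19/8,35/8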